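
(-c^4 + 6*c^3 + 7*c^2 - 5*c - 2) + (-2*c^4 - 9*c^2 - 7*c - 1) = -3*c^4 + 6*c^3 - 2*c^2 - 12*c - 3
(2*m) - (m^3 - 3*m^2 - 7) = -m^3 + 3*m^2 + 2*m + 7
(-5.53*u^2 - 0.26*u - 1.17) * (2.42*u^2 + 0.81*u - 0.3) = -13.3826*u^4 - 5.1085*u^3 - 1.383*u^2 - 0.8697*u + 0.351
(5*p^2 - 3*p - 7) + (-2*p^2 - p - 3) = 3*p^2 - 4*p - 10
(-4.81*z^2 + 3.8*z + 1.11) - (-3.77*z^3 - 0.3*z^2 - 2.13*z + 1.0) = 3.77*z^3 - 4.51*z^2 + 5.93*z + 0.11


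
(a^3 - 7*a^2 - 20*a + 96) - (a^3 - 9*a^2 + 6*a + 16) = 2*a^2 - 26*a + 80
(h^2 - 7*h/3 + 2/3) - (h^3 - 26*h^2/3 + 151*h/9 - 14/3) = -h^3 + 29*h^2/3 - 172*h/9 + 16/3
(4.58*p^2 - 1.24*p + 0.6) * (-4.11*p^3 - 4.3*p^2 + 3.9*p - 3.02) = -18.8238*p^5 - 14.5976*p^4 + 20.728*p^3 - 21.2476*p^2 + 6.0848*p - 1.812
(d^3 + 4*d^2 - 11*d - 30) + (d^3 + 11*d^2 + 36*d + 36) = 2*d^3 + 15*d^2 + 25*d + 6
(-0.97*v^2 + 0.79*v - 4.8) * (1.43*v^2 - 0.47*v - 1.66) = -1.3871*v^4 + 1.5856*v^3 - 5.6251*v^2 + 0.9446*v + 7.968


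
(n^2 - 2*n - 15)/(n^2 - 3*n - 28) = (-n^2 + 2*n + 15)/(-n^2 + 3*n + 28)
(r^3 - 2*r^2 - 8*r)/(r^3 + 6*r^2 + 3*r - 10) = r*(r - 4)/(r^2 + 4*r - 5)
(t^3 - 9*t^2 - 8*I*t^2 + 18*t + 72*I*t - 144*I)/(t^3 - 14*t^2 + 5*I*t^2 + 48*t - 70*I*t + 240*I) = (t^2 - t*(3 + 8*I) + 24*I)/(t^2 + t*(-8 + 5*I) - 40*I)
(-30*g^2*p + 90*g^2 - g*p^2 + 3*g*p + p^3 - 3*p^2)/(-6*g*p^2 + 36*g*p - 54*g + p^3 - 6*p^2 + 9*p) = (5*g + p)/(p - 3)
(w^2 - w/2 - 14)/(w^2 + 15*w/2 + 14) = (w - 4)/(w + 4)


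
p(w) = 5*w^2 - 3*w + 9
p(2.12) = 25.11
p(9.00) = 387.00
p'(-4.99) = -52.90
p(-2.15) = 38.56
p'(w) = 10*w - 3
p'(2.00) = 17.00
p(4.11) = 81.13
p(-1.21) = 19.95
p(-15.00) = 1179.00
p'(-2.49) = -27.90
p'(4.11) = 38.10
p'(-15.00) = -153.00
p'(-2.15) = -24.50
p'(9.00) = 87.00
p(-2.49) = 47.47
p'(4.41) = 41.10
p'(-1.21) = -15.10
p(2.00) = 23.00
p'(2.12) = 18.20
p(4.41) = 93.01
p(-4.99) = 148.47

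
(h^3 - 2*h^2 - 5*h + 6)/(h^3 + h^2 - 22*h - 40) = (h^2 - 4*h + 3)/(h^2 - h - 20)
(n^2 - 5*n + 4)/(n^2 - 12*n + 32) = (n - 1)/(n - 8)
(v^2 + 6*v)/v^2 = (v + 6)/v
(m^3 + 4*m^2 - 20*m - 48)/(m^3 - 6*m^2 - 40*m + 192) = (m + 2)/(m - 8)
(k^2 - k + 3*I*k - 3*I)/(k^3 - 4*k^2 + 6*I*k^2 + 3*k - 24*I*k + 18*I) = (k + 3*I)/(k^2 + k*(-3 + 6*I) - 18*I)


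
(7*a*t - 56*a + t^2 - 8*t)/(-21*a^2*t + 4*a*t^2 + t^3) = (t - 8)/(t*(-3*a + t))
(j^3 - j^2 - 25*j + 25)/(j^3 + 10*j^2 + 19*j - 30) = (j - 5)/(j + 6)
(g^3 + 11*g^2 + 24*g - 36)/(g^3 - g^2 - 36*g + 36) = (g + 6)/(g - 6)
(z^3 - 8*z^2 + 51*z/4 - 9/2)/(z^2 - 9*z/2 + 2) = (z^2 - 15*z/2 + 9)/(z - 4)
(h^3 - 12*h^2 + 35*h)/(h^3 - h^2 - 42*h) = (h - 5)/(h + 6)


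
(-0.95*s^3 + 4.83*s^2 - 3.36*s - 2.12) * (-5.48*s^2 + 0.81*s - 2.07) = 5.206*s^5 - 27.2379*s^4 + 24.2916*s^3 - 1.1021*s^2 + 5.238*s + 4.3884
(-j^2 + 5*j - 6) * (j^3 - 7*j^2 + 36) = -j^5 + 12*j^4 - 41*j^3 + 6*j^2 + 180*j - 216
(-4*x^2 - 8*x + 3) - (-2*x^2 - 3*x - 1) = -2*x^2 - 5*x + 4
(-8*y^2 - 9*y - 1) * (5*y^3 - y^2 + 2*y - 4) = -40*y^5 - 37*y^4 - 12*y^3 + 15*y^2 + 34*y + 4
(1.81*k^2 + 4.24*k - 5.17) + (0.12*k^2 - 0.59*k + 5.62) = 1.93*k^2 + 3.65*k + 0.45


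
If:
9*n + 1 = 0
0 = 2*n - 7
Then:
No Solution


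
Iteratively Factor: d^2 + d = (d + 1)*(d)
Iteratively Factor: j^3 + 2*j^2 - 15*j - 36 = (j + 3)*(j^2 - j - 12) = (j - 4)*(j + 3)*(j + 3)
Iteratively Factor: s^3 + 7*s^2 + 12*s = (s + 3)*(s^2 + 4*s) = s*(s + 3)*(s + 4)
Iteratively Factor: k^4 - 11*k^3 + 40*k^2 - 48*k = (k - 4)*(k^3 - 7*k^2 + 12*k) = k*(k - 4)*(k^2 - 7*k + 12) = k*(k - 4)^2*(k - 3)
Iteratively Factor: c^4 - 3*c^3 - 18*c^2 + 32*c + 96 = (c + 2)*(c^3 - 5*c^2 - 8*c + 48) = (c - 4)*(c + 2)*(c^2 - c - 12) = (c - 4)*(c + 2)*(c + 3)*(c - 4)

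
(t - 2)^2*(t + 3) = t^3 - t^2 - 8*t + 12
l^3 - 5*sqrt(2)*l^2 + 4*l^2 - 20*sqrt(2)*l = l*(l + 4)*(l - 5*sqrt(2))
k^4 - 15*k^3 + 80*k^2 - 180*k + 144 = (k - 6)*(k - 4)*(k - 3)*(k - 2)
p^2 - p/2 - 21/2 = (p - 7/2)*(p + 3)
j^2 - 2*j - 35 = (j - 7)*(j + 5)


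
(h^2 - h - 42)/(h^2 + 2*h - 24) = (h - 7)/(h - 4)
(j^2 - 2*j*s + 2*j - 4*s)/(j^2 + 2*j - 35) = (j^2 - 2*j*s + 2*j - 4*s)/(j^2 + 2*j - 35)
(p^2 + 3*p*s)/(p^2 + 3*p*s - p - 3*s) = p/(p - 1)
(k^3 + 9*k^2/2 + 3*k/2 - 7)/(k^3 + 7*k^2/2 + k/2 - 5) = (2*k + 7)/(2*k + 5)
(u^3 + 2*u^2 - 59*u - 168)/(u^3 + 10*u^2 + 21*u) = (u - 8)/u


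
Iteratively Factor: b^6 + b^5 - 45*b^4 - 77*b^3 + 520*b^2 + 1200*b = (b - 5)*(b^5 + 6*b^4 - 15*b^3 - 152*b^2 - 240*b) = b*(b - 5)*(b^4 + 6*b^3 - 15*b^2 - 152*b - 240) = b*(b - 5)*(b + 4)*(b^3 + 2*b^2 - 23*b - 60) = b*(b - 5)*(b + 4)^2*(b^2 - 2*b - 15) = b*(b - 5)*(b + 3)*(b + 4)^2*(b - 5)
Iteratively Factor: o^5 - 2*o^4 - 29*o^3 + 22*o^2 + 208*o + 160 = (o - 4)*(o^4 + 2*o^3 - 21*o^2 - 62*o - 40) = (o - 4)*(o + 1)*(o^3 + o^2 - 22*o - 40) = (o - 4)*(o + 1)*(o + 2)*(o^2 - o - 20) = (o - 5)*(o - 4)*(o + 1)*(o + 2)*(o + 4)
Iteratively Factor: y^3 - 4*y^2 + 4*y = (y - 2)*(y^2 - 2*y) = (y - 2)^2*(y)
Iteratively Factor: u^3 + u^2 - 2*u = (u + 2)*(u^2 - u) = u*(u + 2)*(u - 1)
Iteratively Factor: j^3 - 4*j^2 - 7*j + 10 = (j + 2)*(j^2 - 6*j + 5) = (j - 5)*(j + 2)*(j - 1)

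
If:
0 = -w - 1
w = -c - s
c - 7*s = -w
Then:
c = 1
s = 0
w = -1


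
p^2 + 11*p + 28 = (p + 4)*(p + 7)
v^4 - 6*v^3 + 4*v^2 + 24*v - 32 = (v - 4)*(v - 2)^2*(v + 2)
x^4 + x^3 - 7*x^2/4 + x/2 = x*(x - 1/2)^2*(x + 2)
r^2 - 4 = (r - 2)*(r + 2)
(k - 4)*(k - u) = k^2 - k*u - 4*k + 4*u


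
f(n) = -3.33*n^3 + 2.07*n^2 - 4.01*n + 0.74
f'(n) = -9.99*n^2 + 4.14*n - 4.01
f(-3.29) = 154.92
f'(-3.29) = -125.76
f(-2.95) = 116.07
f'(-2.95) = -103.16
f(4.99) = -381.48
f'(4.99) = -232.10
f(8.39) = -1853.86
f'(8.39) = -672.49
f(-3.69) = 211.03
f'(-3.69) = -155.31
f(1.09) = -5.48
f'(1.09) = -11.37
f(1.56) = -13.12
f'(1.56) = -21.86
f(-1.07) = 11.48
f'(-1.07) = -19.88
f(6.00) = -668.08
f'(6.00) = -338.81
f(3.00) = -82.57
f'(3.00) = -81.50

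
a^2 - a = a*(a - 1)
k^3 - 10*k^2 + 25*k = k*(k - 5)^2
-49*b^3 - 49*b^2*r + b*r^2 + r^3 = (-7*b + r)*(b + r)*(7*b + r)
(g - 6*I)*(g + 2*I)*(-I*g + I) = -I*g^3 - 4*g^2 + I*g^2 + 4*g - 12*I*g + 12*I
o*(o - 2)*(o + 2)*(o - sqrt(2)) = o^4 - sqrt(2)*o^3 - 4*o^2 + 4*sqrt(2)*o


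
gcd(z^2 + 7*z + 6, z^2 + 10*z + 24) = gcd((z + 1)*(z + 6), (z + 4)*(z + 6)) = z + 6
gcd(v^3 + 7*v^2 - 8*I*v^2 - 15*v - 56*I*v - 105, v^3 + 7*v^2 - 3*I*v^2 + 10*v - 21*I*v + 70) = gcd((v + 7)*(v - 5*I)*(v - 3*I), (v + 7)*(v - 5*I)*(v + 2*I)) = v^2 + v*(7 - 5*I) - 35*I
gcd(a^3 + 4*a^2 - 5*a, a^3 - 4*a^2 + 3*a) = a^2 - a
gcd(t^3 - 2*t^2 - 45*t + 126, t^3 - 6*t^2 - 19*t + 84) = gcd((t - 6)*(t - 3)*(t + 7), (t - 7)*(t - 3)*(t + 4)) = t - 3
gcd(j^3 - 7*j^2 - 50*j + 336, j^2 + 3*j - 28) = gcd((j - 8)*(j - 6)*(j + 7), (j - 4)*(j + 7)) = j + 7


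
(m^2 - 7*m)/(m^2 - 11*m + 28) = m/(m - 4)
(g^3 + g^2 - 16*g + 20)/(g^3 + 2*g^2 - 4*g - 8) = (g^2 + 3*g - 10)/(g^2 + 4*g + 4)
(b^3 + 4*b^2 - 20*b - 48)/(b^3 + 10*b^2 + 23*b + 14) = (b^2 + 2*b - 24)/(b^2 + 8*b + 7)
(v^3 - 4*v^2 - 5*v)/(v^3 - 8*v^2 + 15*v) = (v + 1)/(v - 3)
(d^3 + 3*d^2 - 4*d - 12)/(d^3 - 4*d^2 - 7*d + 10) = (d^2 + d - 6)/(d^2 - 6*d + 5)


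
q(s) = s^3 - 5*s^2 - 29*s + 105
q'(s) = 3*s^2 - 10*s - 29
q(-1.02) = 128.32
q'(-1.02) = -15.68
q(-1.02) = 128.32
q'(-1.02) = -15.68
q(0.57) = 87.03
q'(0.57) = -33.73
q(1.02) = 71.28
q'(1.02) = -36.08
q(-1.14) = 130.08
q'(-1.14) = -13.70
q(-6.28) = -157.75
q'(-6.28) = 152.12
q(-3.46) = 104.06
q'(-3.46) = 41.51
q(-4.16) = 67.12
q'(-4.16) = 64.52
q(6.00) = -33.00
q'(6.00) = 19.00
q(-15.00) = -3960.00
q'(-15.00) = 796.00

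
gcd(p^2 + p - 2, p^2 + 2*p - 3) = p - 1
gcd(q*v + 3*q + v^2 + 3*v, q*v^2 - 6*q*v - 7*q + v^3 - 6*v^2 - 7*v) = q + v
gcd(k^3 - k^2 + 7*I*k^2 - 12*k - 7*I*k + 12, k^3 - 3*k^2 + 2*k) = k - 1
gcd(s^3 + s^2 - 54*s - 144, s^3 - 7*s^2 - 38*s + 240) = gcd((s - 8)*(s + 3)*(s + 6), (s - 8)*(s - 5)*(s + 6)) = s^2 - 2*s - 48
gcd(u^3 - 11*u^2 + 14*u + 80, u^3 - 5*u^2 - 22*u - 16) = u^2 - 6*u - 16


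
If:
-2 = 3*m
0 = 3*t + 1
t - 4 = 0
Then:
No Solution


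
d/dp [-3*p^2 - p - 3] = -6*p - 1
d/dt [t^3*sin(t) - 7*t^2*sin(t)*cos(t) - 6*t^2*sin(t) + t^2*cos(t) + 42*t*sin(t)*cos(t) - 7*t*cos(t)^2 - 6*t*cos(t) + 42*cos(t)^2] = t^3*cos(t) + 2*t^2*sin(t) - 6*t^2*cos(t) - 7*t^2*cos(2*t) - 6*t*sin(t) + 2*t*cos(t) + 42*t*cos(2*t) - 21*sin(2*t) - 6*cos(t) - 7*cos(2*t)/2 - 7/2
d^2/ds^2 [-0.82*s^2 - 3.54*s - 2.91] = -1.64000000000000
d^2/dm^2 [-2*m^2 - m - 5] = -4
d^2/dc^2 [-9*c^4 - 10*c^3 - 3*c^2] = -108*c^2 - 60*c - 6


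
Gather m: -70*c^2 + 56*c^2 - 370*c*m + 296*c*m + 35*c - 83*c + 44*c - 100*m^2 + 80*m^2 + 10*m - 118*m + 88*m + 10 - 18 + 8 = -14*c^2 - 4*c - 20*m^2 + m*(-74*c - 20)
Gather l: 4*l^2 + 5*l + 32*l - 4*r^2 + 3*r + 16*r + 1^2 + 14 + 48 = 4*l^2 + 37*l - 4*r^2 + 19*r + 63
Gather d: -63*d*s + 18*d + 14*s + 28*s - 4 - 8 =d*(18 - 63*s) + 42*s - 12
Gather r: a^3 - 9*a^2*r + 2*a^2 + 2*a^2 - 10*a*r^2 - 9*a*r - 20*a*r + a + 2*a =a^3 + 4*a^2 - 10*a*r^2 + 3*a + r*(-9*a^2 - 29*a)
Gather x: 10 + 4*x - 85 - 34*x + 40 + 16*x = -14*x - 35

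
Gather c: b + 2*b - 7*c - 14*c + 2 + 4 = 3*b - 21*c + 6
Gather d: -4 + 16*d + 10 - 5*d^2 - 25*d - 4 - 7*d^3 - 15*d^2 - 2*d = -7*d^3 - 20*d^2 - 11*d + 2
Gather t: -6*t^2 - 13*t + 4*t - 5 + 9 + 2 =-6*t^2 - 9*t + 6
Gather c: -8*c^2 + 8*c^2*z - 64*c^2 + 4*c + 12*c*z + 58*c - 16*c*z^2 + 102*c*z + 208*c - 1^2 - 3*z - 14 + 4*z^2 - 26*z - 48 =c^2*(8*z - 72) + c*(-16*z^2 + 114*z + 270) + 4*z^2 - 29*z - 63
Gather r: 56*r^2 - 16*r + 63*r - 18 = 56*r^2 + 47*r - 18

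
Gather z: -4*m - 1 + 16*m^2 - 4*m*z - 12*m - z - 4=16*m^2 - 16*m + z*(-4*m - 1) - 5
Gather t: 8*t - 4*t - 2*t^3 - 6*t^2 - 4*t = -2*t^3 - 6*t^2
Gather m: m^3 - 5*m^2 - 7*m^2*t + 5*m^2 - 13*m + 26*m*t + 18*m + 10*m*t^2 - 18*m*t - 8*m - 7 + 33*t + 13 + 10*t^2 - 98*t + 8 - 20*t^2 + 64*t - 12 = m^3 - 7*m^2*t + m*(10*t^2 + 8*t - 3) - 10*t^2 - t + 2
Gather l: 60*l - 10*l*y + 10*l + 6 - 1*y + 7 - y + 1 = l*(70 - 10*y) - 2*y + 14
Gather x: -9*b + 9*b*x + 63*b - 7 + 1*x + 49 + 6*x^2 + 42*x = 54*b + 6*x^2 + x*(9*b + 43) + 42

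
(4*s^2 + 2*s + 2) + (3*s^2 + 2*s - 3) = 7*s^2 + 4*s - 1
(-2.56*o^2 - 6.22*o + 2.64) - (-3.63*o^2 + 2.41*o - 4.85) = 1.07*o^2 - 8.63*o + 7.49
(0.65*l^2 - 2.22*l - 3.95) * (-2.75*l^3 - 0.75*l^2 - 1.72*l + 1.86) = -1.7875*l^5 + 5.6175*l^4 + 11.4095*l^3 + 7.9899*l^2 + 2.6648*l - 7.347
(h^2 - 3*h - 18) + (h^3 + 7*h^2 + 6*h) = h^3 + 8*h^2 + 3*h - 18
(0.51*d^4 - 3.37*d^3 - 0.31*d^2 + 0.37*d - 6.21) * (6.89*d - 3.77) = 3.5139*d^5 - 25.142*d^4 + 10.569*d^3 + 3.718*d^2 - 44.1818*d + 23.4117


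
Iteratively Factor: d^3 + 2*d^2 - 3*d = (d)*(d^2 + 2*d - 3) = d*(d + 3)*(d - 1)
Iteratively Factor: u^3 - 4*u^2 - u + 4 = (u - 4)*(u^2 - 1) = (u - 4)*(u - 1)*(u + 1)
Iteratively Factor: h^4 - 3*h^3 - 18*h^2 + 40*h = (h)*(h^3 - 3*h^2 - 18*h + 40) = h*(h + 4)*(h^2 - 7*h + 10) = h*(h - 5)*(h + 4)*(h - 2)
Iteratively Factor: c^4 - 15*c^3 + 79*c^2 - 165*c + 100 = (c - 5)*(c^3 - 10*c^2 + 29*c - 20) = (c - 5)*(c - 4)*(c^2 - 6*c + 5) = (c - 5)^2*(c - 4)*(c - 1)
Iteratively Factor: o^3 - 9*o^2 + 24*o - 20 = (o - 2)*(o^2 - 7*o + 10) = (o - 5)*(o - 2)*(o - 2)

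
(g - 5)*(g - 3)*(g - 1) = g^3 - 9*g^2 + 23*g - 15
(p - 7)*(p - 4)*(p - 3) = p^3 - 14*p^2 + 61*p - 84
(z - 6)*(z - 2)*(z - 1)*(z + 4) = z^4 - 5*z^3 - 16*z^2 + 68*z - 48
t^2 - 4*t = t*(t - 4)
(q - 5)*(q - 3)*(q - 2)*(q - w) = q^4 - q^3*w - 10*q^3 + 10*q^2*w + 31*q^2 - 31*q*w - 30*q + 30*w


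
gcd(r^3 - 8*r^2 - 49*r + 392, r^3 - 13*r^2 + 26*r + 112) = r^2 - 15*r + 56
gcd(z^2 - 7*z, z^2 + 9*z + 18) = 1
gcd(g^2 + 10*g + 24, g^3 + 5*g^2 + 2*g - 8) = g + 4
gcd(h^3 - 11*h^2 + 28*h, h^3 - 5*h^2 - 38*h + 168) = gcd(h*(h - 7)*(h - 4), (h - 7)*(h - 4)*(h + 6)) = h^2 - 11*h + 28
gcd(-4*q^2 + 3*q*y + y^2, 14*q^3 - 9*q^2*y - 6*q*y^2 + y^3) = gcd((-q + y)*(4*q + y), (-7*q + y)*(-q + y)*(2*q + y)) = -q + y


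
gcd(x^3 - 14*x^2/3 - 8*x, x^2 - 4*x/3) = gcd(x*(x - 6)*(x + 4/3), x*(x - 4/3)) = x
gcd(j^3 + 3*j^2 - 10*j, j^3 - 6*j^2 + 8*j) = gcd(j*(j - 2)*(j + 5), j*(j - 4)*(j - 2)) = j^2 - 2*j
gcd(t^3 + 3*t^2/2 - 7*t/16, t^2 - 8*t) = t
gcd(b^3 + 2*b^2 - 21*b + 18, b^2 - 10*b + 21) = b - 3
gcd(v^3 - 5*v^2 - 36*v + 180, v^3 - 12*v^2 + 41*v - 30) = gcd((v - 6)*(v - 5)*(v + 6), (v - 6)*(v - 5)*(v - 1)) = v^2 - 11*v + 30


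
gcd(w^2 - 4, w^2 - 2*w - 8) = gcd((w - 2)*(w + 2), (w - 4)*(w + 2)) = w + 2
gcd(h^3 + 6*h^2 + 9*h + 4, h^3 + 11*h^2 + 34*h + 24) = h^2 + 5*h + 4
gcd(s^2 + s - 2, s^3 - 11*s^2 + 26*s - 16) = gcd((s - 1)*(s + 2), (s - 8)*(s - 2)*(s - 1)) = s - 1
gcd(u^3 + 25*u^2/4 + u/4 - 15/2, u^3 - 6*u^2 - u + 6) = u - 1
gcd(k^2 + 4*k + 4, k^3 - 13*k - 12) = 1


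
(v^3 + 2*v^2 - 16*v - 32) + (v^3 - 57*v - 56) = 2*v^3 + 2*v^2 - 73*v - 88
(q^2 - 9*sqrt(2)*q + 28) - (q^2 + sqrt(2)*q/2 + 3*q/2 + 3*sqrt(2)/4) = -19*sqrt(2)*q/2 - 3*q/2 - 3*sqrt(2)/4 + 28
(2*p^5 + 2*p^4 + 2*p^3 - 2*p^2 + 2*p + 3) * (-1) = -2*p^5 - 2*p^4 - 2*p^3 + 2*p^2 - 2*p - 3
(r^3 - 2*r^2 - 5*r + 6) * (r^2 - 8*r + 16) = r^5 - 10*r^4 + 27*r^3 + 14*r^2 - 128*r + 96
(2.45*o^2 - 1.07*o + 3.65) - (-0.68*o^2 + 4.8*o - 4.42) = 3.13*o^2 - 5.87*o + 8.07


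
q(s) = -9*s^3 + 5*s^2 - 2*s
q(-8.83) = 6603.69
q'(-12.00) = -4010.00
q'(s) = -27*s^2 + 10*s - 2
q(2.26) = -82.87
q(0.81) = -3.12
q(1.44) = -19.39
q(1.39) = -17.29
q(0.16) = -0.23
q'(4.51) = -506.08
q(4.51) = -732.92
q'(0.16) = -1.09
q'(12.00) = -3770.00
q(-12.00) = 16296.00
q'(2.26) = -117.31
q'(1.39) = -40.27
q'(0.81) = -11.61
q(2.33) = -91.36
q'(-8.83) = -2195.46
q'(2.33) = -125.28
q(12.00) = -14856.00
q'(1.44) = -43.59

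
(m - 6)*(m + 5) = m^2 - m - 30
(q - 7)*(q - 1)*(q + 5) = q^3 - 3*q^2 - 33*q + 35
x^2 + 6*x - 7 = (x - 1)*(x + 7)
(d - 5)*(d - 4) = d^2 - 9*d + 20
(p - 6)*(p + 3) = p^2 - 3*p - 18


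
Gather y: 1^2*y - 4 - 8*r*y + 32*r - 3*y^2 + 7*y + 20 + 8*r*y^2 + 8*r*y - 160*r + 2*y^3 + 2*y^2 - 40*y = -128*r + 2*y^3 + y^2*(8*r - 1) - 32*y + 16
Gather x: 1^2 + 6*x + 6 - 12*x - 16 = -6*x - 9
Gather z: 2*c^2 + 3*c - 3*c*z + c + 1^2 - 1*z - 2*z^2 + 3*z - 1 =2*c^2 + 4*c - 2*z^2 + z*(2 - 3*c)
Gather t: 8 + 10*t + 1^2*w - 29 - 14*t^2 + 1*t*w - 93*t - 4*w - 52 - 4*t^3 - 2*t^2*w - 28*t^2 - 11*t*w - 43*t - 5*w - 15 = -4*t^3 + t^2*(-2*w - 42) + t*(-10*w - 126) - 8*w - 88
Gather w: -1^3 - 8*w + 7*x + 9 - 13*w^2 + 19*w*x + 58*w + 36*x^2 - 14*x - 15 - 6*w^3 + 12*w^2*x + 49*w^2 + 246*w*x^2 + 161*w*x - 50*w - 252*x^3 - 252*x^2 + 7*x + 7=-6*w^3 + w^2*(12*x + 36) + w*(246*x^2 + 180*x) - 252*x^3 - 216*x^2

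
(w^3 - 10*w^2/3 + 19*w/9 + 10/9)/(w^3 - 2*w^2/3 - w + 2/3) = (9*w^3 - 30*w^2 + 19*w + 10)/(3*(3*w^3 - 2*w^2 - 3*w + 2))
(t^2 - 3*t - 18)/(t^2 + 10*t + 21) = (t - 6)/(t + 7)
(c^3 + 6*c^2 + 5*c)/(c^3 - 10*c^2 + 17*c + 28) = c*(c + 5)/(c^2 - 11*c + 28)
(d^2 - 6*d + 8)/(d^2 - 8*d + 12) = (d - 4)/(d - 6)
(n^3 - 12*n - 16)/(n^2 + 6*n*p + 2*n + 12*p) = (n^2 - 2*n - 8)/(n + 6*p)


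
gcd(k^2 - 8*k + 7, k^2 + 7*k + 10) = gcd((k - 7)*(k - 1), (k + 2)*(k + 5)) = 1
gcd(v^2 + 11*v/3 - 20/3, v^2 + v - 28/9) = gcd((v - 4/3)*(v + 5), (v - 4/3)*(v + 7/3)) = v - 4/3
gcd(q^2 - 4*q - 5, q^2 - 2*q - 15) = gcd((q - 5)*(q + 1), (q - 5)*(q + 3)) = q - 5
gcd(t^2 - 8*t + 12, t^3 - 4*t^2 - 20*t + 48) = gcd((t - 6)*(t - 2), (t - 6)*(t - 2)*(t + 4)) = t^2 - 8*t + 12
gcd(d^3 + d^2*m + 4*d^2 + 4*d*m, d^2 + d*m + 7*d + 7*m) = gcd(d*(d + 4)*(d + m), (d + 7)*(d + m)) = d + m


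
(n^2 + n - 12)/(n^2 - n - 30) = (-n^2 - n + 12)/(-n^2 + n + 30)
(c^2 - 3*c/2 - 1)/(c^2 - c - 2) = (c + 1/2)/(c + 1)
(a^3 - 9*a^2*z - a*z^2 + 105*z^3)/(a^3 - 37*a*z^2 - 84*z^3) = (a - 5*z)/(a + 4*z)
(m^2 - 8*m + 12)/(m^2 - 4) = (m - 6)/(m + 2)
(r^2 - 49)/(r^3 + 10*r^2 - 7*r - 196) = (r - 7)/(r^2 + 3*r - 28)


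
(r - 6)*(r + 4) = r^2 - 2*r - 24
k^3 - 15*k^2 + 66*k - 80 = (k - 8)*(k - 5)*(k - 2)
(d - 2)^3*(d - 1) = d^4 - 7*d^3 + 18*d^2 - 20*d + 8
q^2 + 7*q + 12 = (q + 3)*(q + 4)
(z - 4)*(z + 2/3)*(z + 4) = z^3 + 2*z^2/3 - 16*z - 32/3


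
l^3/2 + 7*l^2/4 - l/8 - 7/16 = (l/2 + 1/4)*(l - 1/2)*(l + 7/2)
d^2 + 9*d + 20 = (d + 4)*(d + 5)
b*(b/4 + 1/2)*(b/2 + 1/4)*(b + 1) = b^4/8 + 7*b^3/16 + 7*b^2/16 + b/8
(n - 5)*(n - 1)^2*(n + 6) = n^4 - n^3 - 31*n^2 + 61*n - 30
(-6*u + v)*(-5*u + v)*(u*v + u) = 30*u^3*v + 30*u^3 - 11*u^2*v^2 - 11*u^2*v + u*v^3 + u*v^2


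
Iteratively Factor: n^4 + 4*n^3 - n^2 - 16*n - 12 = (n + 1)*(n^3 + 3*n^2 - 4*n - 12) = (n + 1)*(n + 2)*(n^2 + n - 6) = (n - 2)*(n + 1)*(n + 2)*(n + 3)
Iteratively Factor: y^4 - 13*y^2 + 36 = (y - 3)*(y^3 + 3*y^2 - 4*y - 12) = (y - 3)*(y + 2)*(y^2 + y - 6) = (y - 3)*(y - 2)*(y + 2)*(y + 3)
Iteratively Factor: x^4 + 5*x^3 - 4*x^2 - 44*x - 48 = (x + 4)*(x^3 + x^2 - 8*x - 12) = (x + 2)*(x + 4)*(x^2 - x - 6) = (x + 2)^2*(x + 4)*(x - 3)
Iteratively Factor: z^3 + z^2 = (z)*(z^2 + z) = z*(z + 1)*(z)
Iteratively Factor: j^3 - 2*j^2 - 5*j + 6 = (j + 2)*(j^2 - 4*j + 3) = (j - 1)*(j + 2)*(j - 3)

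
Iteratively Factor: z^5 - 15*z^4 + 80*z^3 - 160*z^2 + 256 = (z - 4)*(z^4 - 11*z^3 + 36*z^2 - 16*z - 64) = (z - 4)^2*(z^3 - 7*z^2 + 8*z + 16) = (z - 4)^3*(z^2 - 3*z - 4) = (z - 4)^3*(z + 1)*(z - 4)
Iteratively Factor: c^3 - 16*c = (c + 4)*(c^2 - 4*c) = c*(c + 4)*(c - 4)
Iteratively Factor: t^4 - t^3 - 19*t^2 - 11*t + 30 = (t - 1)*(t^3 - 19*t - 30) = (t - 5)*(t - 1)*(t^2 + 5*t + 6) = (t - 5)*(t - 1)*(t + 2)*(t + 3)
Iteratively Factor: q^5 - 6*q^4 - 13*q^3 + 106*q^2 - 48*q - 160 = (q - 2)*(q^4 - 4*q^3 - 21*q^2 + 64*q + 80) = (q - 4)*(q - 2)*(q^3 - 21*q - 20) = (q - 4)*(q - 2)*(q + 1)*(q^2 - q - 20) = (q - 5)*(q - 4)*(q - 2)*(q + 1)*(q + 4)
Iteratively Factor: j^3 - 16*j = (j + 4)*(j^2 - 4*j) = (j - 4)*(j + 4)*(j)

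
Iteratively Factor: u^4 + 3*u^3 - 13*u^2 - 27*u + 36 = (u + 3)*(u^3 - 13*u + 12) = (u - 1)*(u + 3)*(u^2 + u - 12) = (u - 1)*(u + 3)*(u + 4)*(u - 3)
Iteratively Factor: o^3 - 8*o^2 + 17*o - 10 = (o - 2)*(o^2 - 6*o + 5) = (o - 2)*(o - 1)*(o - 5)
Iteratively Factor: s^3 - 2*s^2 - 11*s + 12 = (s - 4)*(s^2 + 2*s - 3) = (s - 4)*(s - 1)*(s + 3)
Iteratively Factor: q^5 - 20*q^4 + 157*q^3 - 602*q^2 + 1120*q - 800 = (q - 5)*(q^4 - 15*q^3 + 82*q^2 - 192*q + 160) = (q - 5)*(q - 4)*(q^3 - 11*q^2 + 38*q - 40) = (q - 5)*(q - 4)*(q - 2)*(q^2 - 9*q + 20) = (q - 5)*(q - 4)^2*(q - 2)*(q - 5)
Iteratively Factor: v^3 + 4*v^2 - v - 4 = (v + 4)*(v^2 - 1) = (v - 1)*(v + 4)*(v + 1)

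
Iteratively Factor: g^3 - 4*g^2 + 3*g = (g - 1)*(g^2 - 3*g) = (g - 3)*(g - 1)*(g)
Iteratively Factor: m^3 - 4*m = (m - 2)*(m^2 + 2*m) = m*(m - 2)*(m + 2)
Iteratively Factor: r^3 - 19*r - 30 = (r - 5)*(r^2 + 5*r + 6) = (r - 5)*(r + 3)*(r + 2)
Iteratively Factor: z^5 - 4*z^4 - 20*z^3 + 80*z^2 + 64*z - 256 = (z - 4)*(z^4 - 20*z^2 + 64) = (z - 4)^2*(z^3 + 4*z^2 - 4*z - 16) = (z - 4)^2*(z + 4)*(z^2 - 4) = (z - 4)^2*(z - 2)*(z + 4)*(z + 2)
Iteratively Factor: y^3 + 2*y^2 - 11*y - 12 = (y + 1)*(y^2 + y - 12) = (y + 1)*(y + 4)*(y - 3)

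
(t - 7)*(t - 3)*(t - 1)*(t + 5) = t^4 - 6*t^3 - 24*t^2 + 134*t - 105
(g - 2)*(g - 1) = g^2 - 3*g + 2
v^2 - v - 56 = (v - 8)*(v + 7)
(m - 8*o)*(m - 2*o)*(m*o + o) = m^3*o - 10*m^2*o^2 + m^2*o + 16*m*o^3 - 10*m*o^2 + 16*o^3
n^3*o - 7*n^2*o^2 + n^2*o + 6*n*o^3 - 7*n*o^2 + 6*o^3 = (n - 6*o)*(n - o)*(n*o + o)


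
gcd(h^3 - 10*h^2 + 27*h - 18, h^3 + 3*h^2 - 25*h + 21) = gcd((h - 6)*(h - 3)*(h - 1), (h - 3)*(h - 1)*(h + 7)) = h^2 - 4*h + 3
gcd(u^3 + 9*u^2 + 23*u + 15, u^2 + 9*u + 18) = u + 3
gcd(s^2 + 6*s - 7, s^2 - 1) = s - 1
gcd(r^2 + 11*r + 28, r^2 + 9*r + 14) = r + 7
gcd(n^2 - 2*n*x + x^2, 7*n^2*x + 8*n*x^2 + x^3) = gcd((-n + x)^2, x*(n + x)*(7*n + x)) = 1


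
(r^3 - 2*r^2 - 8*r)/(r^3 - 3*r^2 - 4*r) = (r + 2)/(r + 1)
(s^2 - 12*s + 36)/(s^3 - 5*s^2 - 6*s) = (s - 6)/(s*(s + 1))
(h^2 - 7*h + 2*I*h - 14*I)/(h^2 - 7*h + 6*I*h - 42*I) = (h + 2*I)/(h + 6*I)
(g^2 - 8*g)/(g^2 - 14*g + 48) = g/(g - 6)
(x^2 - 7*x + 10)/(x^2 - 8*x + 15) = (x - 2)/(x - 3)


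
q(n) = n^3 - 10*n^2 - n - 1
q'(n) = 3*n^2 - 20*n - 1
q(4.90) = -128.35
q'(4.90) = -26.97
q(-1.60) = -29.10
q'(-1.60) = 38.68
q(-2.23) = -59.59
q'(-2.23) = 58.52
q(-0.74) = -6.14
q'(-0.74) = 15.44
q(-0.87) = -8.36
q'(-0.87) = 18.67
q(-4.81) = -338.84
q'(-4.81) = 164.61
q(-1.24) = -17.04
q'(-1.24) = 28.41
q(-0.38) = -2.12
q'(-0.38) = 7.03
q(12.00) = 275.00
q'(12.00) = 191.00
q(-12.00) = -3157.00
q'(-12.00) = 671.00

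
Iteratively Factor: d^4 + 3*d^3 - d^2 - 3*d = (d + 1)*(d^3 + 2*d^2 - 3*d) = (d - 1)*(d + 1)*(d^2 + 3*d) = d*(d - 1)*(d + 1)*(d + 3)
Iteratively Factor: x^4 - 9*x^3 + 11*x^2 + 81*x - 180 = (x - 5)*(x^3 - 4*x^2 - 9*x + 36) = (x - 5)*(x + 3)*(x^2 - 7*x + 12) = (x - 5)*(x - 3)*(x + 3)*(x - 4)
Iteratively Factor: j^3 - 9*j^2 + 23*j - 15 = (j - 1)*(j^2 - 8*j + 15) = (j - 3)*(j - 1)*(j - 5)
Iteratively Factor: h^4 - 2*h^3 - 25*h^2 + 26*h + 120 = (h - 3)*(h^3 + h^2 - 22*h - 40) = (h - 3)*(h + 2)*(h^2 - h - 20) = (h - 3)*(h + 2)*(h + 4)*(h - 5)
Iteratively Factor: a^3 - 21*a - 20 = (a + 1)*(a^2 - a - 20) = (a + 1)*(a + 4)*(a - 5)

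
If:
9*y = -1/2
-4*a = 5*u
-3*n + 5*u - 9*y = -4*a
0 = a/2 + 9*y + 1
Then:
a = -1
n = 1/6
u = 4/5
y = -1/18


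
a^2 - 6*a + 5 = (a - 5)*(a - 1)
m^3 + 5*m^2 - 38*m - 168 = (m - 6)*(m + 4)*(m + 7)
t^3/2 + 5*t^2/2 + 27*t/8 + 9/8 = (t/2 + 1/4)*(t + 3/2)*(t + 3)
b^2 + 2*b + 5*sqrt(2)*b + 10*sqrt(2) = (b + 2)*(b + 5*sqrt(2))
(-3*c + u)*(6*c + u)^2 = -108*c^3 + 9*c*u^2 + u^3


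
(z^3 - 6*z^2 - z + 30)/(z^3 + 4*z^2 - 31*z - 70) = (z - 3)/(z + 7)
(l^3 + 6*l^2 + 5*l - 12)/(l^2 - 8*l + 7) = (l^2 + 7*l + 12)/(l - 7)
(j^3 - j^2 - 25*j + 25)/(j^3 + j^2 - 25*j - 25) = (j - 1)/(j + 1)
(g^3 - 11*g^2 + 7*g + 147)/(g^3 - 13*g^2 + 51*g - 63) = (g^2 - 4*g - 21)/(g^2 - 6*g + 9)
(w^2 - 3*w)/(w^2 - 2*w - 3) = w/(w + 1)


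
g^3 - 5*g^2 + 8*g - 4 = (g - 2)^2*(g - 1)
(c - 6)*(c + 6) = c^2 - 36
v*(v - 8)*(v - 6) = v^3 - 14*v^2 + 48*v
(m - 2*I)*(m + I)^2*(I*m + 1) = I*m^4 + m^3 + 3*I*m^2 + m + 2*I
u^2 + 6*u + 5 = (u + 1)*(u + 5)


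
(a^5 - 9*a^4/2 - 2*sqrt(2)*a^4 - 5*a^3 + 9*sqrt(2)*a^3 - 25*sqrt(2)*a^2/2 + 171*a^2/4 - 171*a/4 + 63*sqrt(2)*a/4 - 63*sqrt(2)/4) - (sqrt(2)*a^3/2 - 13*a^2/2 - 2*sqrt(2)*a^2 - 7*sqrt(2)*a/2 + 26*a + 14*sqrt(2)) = a^5 - 9*a^4/2 - 2*sqrt(2)*a^4 - 5*a^3 + 17*sqrt(2)*a^3/2 - 21*sqrt(2)*a^2/2 + 197*a^2/4 - 275*a/4 + 77*sqrt(2)*a/4 - 119*sqrt(2)/4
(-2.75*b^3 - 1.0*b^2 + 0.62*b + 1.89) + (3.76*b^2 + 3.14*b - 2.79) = -2.75*b^3 + 2.76*b^2 + 3.76*b - 0.9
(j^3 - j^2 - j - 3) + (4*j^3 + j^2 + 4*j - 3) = 5*j^3 + 3*j - 6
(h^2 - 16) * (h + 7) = h^3 + 7*h^2 - 16*h - 112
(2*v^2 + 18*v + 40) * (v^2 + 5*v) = 2*v^4 + 28*v^3 + 130*v^2 + 200*v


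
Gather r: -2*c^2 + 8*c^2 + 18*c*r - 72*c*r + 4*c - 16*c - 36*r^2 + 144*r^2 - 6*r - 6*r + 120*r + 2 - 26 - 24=6*c^2 - 12*c + 108*r^2 + r*(108 - 54*c) - 48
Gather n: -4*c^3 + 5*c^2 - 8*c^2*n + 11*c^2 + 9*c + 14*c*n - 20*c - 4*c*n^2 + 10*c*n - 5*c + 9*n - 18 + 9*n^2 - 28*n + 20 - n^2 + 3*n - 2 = -4*c^3 + 16*c^2 - 16*c + n^2*(8 - 4*c) + n*(-8*c^2 + 24*c - 16)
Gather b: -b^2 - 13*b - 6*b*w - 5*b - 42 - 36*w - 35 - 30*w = -b^2 + b*(-6*w - 18) - 66*w - 77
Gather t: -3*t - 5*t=-8*t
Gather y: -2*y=-2*y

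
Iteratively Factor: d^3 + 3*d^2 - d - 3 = (d + 3)*(d^2 - 1) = (d + 1)*(d + 3)*(d - 1)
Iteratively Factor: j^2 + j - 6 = (j + 3)*(j - 2)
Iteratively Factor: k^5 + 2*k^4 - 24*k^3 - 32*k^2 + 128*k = (k - 2)*(k^4 + 4*k^3 - 16*k^2 - 64*k) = k*(k - 2)*(k^3 + 4*k^2 - 16*k - 64) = k*(k - 2)*(k + 4)*(k^2 - 16) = k*(k - 2)*(k + 4)^2*(k - 4)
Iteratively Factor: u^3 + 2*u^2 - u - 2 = (u - 1)*(u^2 + 3*u + 2) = (u - 1)*(u + 1)*(u + 2)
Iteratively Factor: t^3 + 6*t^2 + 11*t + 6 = (t + 3)*(t^2 + 3*t + 2) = (t + 1)*(t + 3)*(t + 2)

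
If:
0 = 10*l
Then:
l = 0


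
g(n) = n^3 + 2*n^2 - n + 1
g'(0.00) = -1.00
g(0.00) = 1.00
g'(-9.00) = 206.00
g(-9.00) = -557.00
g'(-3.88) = 28.64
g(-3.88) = -23.42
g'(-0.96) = -2.08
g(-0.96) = 2.92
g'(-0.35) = -2.03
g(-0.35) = 1.55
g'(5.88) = 126.24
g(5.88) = 267.57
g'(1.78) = 15.63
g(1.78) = 11.20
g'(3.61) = 52.54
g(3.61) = 70.50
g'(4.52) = 78.37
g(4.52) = 129.69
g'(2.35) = 24.97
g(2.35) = 22.67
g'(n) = 3*n^2 + 4*n - 1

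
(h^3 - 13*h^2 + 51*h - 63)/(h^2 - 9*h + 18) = (h^2 - 10*h + 21)/(h - 6)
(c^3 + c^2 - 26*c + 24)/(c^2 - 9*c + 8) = (c^2 + 2*c - 24)/(c - 8)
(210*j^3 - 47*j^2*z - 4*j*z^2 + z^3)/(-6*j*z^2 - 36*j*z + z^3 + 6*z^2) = (-35*j^2 + 2*j*z + z^2)/(z*(z + 6))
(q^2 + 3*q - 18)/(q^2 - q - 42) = (q - 3)/(q - 7)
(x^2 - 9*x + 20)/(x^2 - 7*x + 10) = (x - 4)/(x - 2)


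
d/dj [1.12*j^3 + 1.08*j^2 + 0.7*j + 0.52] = 3.36*j^2 + 2.16*j + 0.7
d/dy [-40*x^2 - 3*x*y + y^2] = -3*x + 2*y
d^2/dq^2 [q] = 0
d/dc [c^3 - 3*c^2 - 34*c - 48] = 3*c^2 - 6*c - 34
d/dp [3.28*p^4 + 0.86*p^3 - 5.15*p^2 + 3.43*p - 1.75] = 13.12*p^3 + 2.58*p^2 - 10.3*p + 3.43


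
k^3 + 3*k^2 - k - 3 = (k - 1)*(k + 1)*(k + 3)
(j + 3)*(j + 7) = j^2 + 10*j + 21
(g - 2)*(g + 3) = g^2 + g - 6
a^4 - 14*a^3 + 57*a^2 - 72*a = a*(a - 8)*(a - 3)^2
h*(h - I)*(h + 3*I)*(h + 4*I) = h^4 + 6*I*h^3 - 5*h^2 + 12*I*h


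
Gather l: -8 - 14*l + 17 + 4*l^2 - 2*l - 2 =4*l^2 - 16*l + 7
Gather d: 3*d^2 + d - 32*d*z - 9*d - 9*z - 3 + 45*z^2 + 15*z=3*d^2 + d*(-32*z - 8) + 45*z^2 + 6*z - 3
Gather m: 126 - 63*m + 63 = 189 - 63*m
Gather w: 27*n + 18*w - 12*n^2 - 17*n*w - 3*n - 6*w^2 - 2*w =-12*n^2 + 24*n - 6*w^2 + w*(16 - 17*n)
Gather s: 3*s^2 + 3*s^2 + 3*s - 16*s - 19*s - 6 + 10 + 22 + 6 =6*s^2 - 32*s + 32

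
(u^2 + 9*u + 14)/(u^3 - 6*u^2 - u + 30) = (u + 7)/(u^2 - 8*u + 15)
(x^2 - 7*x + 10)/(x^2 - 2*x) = (x - 5)/x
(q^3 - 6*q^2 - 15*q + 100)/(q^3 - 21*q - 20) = (q - 5)/(q + 1)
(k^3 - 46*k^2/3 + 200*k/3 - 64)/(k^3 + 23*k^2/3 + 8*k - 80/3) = (k^2 - 14*k + 48)/(k^2 + 9*k + 20)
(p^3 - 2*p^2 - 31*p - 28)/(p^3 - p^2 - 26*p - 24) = (p - 7)/(p - 6)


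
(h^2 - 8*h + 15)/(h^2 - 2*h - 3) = (h - 5)/(h + 1)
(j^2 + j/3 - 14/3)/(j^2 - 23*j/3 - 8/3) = (-3*j^2 - j + 14)/(-3*j^2 + 23*j + 8)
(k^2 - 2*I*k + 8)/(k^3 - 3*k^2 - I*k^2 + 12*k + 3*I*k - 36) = (k + 2*I)/(k^2 + 3*k*(-1 + I) - 9*I)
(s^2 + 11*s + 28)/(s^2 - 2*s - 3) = (s^2 + 11*s + 28)/(s^2 - 2*s - 3)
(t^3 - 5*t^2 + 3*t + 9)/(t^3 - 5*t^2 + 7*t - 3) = (t^2 - 2*t - 3)/(t^2 - 2*t + 1)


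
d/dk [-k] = -1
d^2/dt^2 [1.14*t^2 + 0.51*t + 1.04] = 2.28000000000000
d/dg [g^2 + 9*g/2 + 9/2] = 2*g + 9/2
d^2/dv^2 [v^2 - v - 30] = 2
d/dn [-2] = 0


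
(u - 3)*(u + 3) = u^2 - 9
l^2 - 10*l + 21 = (l - 7)*(l - 3)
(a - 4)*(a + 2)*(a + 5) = a^3 + 3*a^2 - 18*a - 40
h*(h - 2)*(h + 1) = h^3 - h^2 - 2*h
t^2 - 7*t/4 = t*(t - 7/4)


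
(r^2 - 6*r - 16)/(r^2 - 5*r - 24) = (r + 2)/(r + 3)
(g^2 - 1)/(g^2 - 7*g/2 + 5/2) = 2*(g + 1)/(2*g - 5)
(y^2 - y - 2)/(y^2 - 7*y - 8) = (y - 2)/(y - 8)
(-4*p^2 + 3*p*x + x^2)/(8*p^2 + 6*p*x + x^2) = (-p + x)/(2*p + x)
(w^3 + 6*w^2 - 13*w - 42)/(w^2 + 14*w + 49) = (w^2 - w - 6)/(w + 7)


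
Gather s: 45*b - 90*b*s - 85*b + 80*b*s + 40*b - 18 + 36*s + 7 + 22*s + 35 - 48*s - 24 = s*(10 - 10*b)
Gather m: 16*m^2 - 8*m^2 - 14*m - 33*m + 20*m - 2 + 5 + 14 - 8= 8*m^2 - 27*m + 9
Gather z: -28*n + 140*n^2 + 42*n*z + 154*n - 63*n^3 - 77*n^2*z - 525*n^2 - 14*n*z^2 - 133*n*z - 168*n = -63*n^3 - 385*n^2 - 14*n*z^2 - 42*n + z*(-77*n^2 - 91*n)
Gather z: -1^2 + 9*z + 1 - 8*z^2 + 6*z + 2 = -8*z^2 + 15*z + 2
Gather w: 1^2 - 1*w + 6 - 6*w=7 - 7*w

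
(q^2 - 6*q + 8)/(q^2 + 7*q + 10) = (q^2 - 6*q + 8)/(q^2 + 7*q + 10)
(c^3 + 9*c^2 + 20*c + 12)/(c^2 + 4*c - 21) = (c^3 + 9*c^2 + 20*c + 12)/(c^2 + 4*c - 21)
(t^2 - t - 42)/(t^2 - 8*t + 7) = (t + 6)/(t - 1)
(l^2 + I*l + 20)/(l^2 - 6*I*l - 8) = (l + 5*I)/(l - 2*I)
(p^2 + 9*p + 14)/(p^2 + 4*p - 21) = (p + 2)/(p - 3)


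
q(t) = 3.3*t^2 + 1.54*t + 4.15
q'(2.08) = 15.27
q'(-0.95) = -4.73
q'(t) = 6.6*t + 1.54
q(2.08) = 21.63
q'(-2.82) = -17.07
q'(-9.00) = -57.86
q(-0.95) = 5.67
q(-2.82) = 26.05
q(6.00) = 132.19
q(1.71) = 16.43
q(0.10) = 4.34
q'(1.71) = 12.83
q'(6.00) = 41.14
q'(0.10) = 2.20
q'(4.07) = 28.40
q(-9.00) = 257.59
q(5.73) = 121.32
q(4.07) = 65.08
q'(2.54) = 18.30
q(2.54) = 29.35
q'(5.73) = 39.36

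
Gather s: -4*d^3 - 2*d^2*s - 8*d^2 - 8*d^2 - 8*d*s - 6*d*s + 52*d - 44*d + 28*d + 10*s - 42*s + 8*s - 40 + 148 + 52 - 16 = -4*d^3 - 16*d^2 + 36*d + s*(-2*d^2 - 14*d - 24) + 144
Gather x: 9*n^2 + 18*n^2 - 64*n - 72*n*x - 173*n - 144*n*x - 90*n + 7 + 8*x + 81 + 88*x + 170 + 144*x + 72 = 27*n^2 - 327*n + x*(240 - 216*n) + 330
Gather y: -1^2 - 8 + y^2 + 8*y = y^2 + 8*y - 9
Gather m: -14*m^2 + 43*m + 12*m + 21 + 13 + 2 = -14*m^2 + 55*m + 36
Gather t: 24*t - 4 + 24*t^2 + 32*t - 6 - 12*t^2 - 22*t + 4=12*t^2 + 34*t - 6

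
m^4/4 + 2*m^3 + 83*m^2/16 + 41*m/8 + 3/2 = (m/4 + 1)*(m + 1/2)*(m + 3/2)*(m + 2)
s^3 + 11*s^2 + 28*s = s*(s + 4)*(s + 7)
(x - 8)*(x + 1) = x^2 - 7*x - 8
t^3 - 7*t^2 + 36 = (t - 6)*(t - 3)*(t + 2)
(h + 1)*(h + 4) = h^2 + 5*h + 4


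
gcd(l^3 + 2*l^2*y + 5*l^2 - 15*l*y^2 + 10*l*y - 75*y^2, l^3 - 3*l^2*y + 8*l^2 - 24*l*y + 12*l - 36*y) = -l + 3*y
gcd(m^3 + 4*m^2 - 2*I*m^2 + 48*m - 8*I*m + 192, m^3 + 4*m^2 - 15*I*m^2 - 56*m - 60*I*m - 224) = m^2 + m*(4 - 8*I) - 32*I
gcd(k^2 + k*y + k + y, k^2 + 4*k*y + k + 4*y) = k + 1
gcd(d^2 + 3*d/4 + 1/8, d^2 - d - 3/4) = d + 1/2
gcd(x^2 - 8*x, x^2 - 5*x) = x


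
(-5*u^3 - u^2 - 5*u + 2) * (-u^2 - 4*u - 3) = 5*u^5 + 21*u^4 + 24*u^3 + 21*u^2 + 7*u - 6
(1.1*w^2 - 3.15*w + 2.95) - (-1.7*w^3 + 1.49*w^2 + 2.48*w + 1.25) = 1.7*w^3 - 0.39*w^2 - 5.63*w + 1.7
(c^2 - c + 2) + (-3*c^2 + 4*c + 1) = -2*c^2 + 3*c + 3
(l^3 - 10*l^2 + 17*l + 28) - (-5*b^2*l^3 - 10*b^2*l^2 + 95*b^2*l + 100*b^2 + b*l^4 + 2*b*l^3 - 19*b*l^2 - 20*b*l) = 5*b^2*l^3 + 10*b^2*l^2 - 95*b^2*l - 100*b^2 - b*l^4 - 2*b*l^3 + 19*b*l^2 + 20*b*l + l^3 - 10*l^2 + 17*l + 28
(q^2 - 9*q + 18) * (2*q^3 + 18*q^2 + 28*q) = 2*q^5 - 98*q^3 + 72*q^2 + 504*q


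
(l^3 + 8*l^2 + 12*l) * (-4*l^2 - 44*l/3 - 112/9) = -4*l^5 - 140*l^4/3 - 1600*l^3/9 - 2480*l^2/9 - 448*l/3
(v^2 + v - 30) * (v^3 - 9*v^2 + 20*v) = v^5 - 8*v^4 - 19*v^3 + 290*v^2 - 600*v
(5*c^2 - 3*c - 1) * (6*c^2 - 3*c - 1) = 30*c^4 - 33*c^3 - 2*c^2 + 6*c + 1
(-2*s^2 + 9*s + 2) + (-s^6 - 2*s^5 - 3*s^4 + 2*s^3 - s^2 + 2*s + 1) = -s^6 - 2*s^5 - 3*s^4 + 2*s^3 - 3*s^2 + 11*s + 3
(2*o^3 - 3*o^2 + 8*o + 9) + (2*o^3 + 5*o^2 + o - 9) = 4*o^3 + 2*o^2 + 9*o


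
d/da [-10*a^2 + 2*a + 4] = 2 - 20*a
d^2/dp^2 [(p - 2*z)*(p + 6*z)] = 2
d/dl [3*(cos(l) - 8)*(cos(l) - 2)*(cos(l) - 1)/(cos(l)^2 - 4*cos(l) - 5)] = 3*(-cos(l)^4 + 8*cos(l)^3 - 3*cos(l)^2 - 142*cos(l) + 194)*sin(l)/((cos(l) - 5)^2*(cos(l) + 1)^2)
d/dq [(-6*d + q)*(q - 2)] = -6*d + 2*q - 2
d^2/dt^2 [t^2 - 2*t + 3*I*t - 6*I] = 2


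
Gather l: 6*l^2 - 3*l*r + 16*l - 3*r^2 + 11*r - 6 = 6*l^2 + l*(16 - 3*r) - 3*r^2 + 11*r - 6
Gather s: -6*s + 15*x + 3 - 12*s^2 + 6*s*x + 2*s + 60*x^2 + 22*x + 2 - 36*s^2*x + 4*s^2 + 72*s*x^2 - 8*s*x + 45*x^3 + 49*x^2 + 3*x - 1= s^2*(-36*x - 8) + s*(72*x^2 - 2*x - 4) + 45*x^3 + 109*x^2 + 40*x + 4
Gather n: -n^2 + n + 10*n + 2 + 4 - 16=-n^2 + 11*n - 10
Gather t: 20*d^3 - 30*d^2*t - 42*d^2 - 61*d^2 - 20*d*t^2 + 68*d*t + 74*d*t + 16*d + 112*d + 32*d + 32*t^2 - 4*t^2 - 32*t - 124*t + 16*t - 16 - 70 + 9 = 20*d^3 - 103*d^2 + 160*d + t^2*(28 - 20*d) + t*(-30*d^2 + 142*d - 140) - 77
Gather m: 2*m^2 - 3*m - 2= 2*m^2 - 3*m - 2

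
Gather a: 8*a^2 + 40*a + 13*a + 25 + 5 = 8*a^2 + 53*a + 30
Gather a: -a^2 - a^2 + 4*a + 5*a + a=-2*a^2 + 10*a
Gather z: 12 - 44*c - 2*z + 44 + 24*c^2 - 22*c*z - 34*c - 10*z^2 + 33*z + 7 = 24*c^2 - 78*c - 10*z^2 + z*(31 - 22*c) + 63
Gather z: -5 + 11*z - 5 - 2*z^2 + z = -2*z^2 + 12*z - 10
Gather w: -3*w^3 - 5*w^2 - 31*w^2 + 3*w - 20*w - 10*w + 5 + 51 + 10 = -3*w^3 - 36*w^2 - 27*w + 66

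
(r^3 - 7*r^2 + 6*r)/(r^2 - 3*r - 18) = r*(r - 1)/(r + 3)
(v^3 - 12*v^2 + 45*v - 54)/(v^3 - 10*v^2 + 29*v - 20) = (v^3 - 12*v^2 + 45*v - 54)/(v^3 - 10*v^2 + 29*v - 20)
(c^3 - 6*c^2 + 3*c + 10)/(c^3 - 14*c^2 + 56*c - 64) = (c^2 - 4*c - 5)/(c^2 - 12*c + 32)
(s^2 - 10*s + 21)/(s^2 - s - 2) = (-s^2 + 10*s - 21)/(-s^2 + s + 2)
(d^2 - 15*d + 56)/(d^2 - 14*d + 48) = (d - 7)/(d - 6)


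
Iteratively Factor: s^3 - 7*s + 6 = (s - 1)*(s^2 + s - 6) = (s - 2)*(s - 1)*(s + 3)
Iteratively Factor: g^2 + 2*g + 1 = (g + 1)*(g + 1)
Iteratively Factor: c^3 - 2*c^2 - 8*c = (c)*(c^2 - 2*c - 8) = c*(c + 2)*(c - 4)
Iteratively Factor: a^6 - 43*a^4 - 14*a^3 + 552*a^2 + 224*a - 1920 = (a + 4)*(a^5 - 4*a^4 - 27*a^3 + 94*a^2 + 176*a - 480) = (a - 4)*(a + 4)*(a^4 - 27*a^2 - 14*a + 120) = (a - 4)*(a - 2)*(a + 4)*(a^3 + 2*a^2 - 23*a - 60) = (a - 5)*(a - 4)*(a - 2)*(a + 4)*(a^2 + 7*a + 12) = (a - 5)*(a - 4)*(a - 2)*(a + 4)^2*(a + 3)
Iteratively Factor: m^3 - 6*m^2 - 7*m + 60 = (m - 4)*(m^2 - 2*m - 15) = (m - 4)*(m + 3)*(m - 5)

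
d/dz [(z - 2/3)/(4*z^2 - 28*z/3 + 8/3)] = (-9*z^2 + 12*z - 8)/(4*(9*z^4 - 42*z^3 + 61*z^2 - 28*z + 4))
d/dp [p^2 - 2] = 2*p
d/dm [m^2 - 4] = 2*m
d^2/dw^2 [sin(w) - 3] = -sin(w)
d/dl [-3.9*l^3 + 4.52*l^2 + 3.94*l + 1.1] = -11.7*l^2 + 9.04*l + 3.94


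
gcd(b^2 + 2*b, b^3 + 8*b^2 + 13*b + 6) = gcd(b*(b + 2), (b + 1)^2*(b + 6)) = 1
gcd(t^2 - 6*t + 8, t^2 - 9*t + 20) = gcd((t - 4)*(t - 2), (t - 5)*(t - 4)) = t - 4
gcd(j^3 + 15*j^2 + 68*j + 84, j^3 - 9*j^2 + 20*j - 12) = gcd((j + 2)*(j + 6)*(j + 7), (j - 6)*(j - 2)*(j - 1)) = 1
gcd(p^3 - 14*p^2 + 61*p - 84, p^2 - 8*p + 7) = p - 7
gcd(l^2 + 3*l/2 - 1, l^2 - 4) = l + 2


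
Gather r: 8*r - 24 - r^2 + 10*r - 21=-r^2 + 18*r - 45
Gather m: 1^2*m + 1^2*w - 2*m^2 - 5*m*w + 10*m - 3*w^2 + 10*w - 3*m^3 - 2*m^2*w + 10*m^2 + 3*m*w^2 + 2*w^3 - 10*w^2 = -3*m^3 + m^2*(8 - 2*w) + m*(3*w^2 - 5*w + 11) + 2*w^3 - 13*w^2 + 11*w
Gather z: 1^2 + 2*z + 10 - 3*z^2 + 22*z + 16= -3*z^2 + 24*z + 27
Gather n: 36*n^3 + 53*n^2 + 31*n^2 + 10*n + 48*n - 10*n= 36*n^3 + 84*n^2 + 48*n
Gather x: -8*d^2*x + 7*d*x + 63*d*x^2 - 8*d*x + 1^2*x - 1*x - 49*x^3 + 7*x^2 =-49*x^3 + x^2*(63*d + 7) + x*(-8*d^2 - d)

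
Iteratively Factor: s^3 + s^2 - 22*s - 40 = (s + 4)*(s^2 - 3*s - 10) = (s - 5)*(s + 4)*(s + 2)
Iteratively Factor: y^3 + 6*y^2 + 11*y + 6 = (y + 1)*(y^2 + 5*y + 6) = (y + 1)*(y + 2)*(y + 3)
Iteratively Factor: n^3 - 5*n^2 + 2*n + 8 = (n - 4)*(n^2 - n - 2) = (n - 4)*(n - 2)*(n + 1)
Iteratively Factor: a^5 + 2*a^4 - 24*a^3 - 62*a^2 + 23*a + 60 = (a - 5)*(a^4 + 7*a^3 + 11*a^2 - 7*a - 12) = (a - 5)*(a - 1)*(a^3 + 8*a^2 + 19*a + 12) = (a - 5)*(a - 1)*(a + 3)*(a^2 + 5*a + 4) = (a - 5)*(a - 1)*(a + 1)*(a + 3)*(a + 4)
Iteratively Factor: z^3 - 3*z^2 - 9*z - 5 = (z + 1)*(z^2 - 4*z - 5) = (z + 1)^2*(z - 5)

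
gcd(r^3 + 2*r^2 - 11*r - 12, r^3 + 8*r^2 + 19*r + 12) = r^2 + 5*r + 4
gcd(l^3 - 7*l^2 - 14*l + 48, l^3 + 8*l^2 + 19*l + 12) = l + 3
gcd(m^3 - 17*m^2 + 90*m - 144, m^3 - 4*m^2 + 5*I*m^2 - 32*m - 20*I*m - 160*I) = m - 8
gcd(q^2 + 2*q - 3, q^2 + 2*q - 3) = q^2 + 2*q - 3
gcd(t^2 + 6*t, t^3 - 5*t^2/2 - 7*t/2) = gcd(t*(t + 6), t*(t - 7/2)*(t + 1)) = t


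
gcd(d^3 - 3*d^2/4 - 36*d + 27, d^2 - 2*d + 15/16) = d - 3/4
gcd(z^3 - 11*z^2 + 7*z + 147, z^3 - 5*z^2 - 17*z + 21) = z^2 - 4*z - 21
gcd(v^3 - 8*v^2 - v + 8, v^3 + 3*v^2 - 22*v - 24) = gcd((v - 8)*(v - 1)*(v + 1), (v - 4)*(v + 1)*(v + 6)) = v + 1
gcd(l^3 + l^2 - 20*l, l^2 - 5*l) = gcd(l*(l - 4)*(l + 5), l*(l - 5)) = l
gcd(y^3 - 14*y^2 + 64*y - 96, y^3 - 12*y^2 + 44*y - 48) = y^2 - 10*y + 24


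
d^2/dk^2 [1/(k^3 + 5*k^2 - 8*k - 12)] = 2*(-(3*k + 5)*(k^3 + 5*k^2 - 8*k - 12) + (3*k^2 + 10*k - 8)^2)/(k^3 + 5*k^2 - 8*k - 12)^3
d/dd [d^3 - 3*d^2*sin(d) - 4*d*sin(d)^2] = -3*d^2*cos(d) + 3*d^2 - 6*d*sin(d) - 4*d*sin(2*d) - 4*sin(d)^2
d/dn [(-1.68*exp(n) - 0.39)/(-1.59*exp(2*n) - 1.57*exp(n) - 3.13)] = (-2.6712*exp(2*n) - 1.2402*exp(n) + 4.6461)*exp(n)/(2.5281*exp(4*n) + 4.9926*exp(3*n) + 12.4183*exp(2*n) + 9.8282*exp(n) + 9.7969)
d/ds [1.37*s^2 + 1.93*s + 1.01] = 2.74*s + 1.93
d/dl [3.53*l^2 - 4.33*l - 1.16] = 7.06*l - 4.33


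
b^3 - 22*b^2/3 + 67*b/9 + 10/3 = (b - 6)*(b - 5/3)*(b + 1/3)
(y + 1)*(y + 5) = y^2 + 6*y + 5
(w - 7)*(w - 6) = w^2 - 13*w + 42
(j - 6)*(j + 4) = j^2 - 2*j - 24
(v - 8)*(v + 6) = v^2 - 2*v - 48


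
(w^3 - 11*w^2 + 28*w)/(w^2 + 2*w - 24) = w*(w - 7)/(w + 6)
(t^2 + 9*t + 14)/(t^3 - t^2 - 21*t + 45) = (t^2 + 9*t + 14)/(t^3 - t^2 - 21*t + 45)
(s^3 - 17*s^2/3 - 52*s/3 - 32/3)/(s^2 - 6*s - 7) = (3*s^2 - 20*s - 32)/(3*(s - 7))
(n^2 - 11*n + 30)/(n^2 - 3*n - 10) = (n - 6)/(n + 2)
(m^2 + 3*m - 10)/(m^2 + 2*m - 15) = (m - 2)/(m - 3)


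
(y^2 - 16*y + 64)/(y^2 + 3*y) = (y^2 - 16*y + 64)/(y*(y + 3))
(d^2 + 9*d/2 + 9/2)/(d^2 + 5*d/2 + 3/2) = (d + 3)/(d + 1)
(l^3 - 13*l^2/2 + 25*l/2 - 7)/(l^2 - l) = l - 11/2 + 7/l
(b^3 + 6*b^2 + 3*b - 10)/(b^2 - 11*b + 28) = (b^3 + 6*b^2 + 3*b - 10)/(b^2 - 11*b + 28)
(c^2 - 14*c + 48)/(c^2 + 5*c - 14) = (c^2 - 14*c + 48)/(c^2 + 5*c - 14)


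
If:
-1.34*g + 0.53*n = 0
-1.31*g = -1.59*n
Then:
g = 0.00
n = 0.00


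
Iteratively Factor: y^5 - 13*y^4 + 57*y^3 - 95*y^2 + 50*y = (y - 2)*(y^4 - 11*y^3 + 35*y^2 - 25*y) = y*(y - 2)*(y^3 - 11*y^2 + 35*y - 25) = y*(y - 2)*(y - 1)*(y^2 - 10*y + 25) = y*(y - 5)*(y - 2)*(y - 1)*(y - 5)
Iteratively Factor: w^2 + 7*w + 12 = (w + 4)*(w + 3)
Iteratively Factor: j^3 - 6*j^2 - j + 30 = (j - 3)*(j^2 - 3*j - 10) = (j - 5)*(j - 3)*(j + 2)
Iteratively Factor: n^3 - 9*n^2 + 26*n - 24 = (n - 3)*(n^2 - 6*n + 8) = (n - 4)*(n - 3)*(n - 2)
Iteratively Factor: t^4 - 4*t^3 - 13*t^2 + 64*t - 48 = (t - 1)*(t^3 - 3*t^2 - 16*t + 48) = (t - 1)*(t + 4)*(t^2 - 7*t + 12) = (t - 3)*(t - 1)*(t + 4)*(t - 4)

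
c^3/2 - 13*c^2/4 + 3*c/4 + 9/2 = (c/2 + 1/2)*(c - 6)*(c - 3/2)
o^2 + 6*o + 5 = (o + 1)*(o + 5)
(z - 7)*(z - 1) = z^2 - 8*z + 7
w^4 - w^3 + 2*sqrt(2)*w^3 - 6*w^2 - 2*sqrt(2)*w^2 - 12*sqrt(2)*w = w*(w - 3)*(w + 2)*(w + 2*sqrt(2))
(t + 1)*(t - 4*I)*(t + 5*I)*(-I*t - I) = -I*t^4 + t^3 - 2*I*t^3 + 2*t^2 - 21*I*t^2 + t - 40*I*t - 20*I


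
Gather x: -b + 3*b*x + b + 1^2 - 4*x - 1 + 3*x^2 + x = 3*x^2 + x*(3*b - 3)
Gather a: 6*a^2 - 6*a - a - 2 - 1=6*a^2 - 7*a - 3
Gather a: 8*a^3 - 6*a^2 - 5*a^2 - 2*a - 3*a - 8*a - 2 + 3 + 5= 8*a^3 - 11*a^2 - 13*a + 6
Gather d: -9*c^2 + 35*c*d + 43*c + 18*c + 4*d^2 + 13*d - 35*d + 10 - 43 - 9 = -9*c^2 + 61*c + 4*d^2 + d*(35*c - 22) - 42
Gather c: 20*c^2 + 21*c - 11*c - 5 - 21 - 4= 20*c^2 + 10*c - 30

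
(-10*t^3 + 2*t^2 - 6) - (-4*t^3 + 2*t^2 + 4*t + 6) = -6*t^3 - 4*t - 12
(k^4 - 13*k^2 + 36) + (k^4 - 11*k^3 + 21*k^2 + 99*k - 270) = 2*k^4 - 11*k^3 + 8*k^2 + 99*k - 234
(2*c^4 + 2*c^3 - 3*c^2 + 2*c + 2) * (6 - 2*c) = -4*c^5 + 8*c^4 + 18*c^3 - 22*c^2 + 8*c + 12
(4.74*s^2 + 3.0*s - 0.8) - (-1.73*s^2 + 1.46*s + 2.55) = 6.47*s^2 + 1.54*s - 3.35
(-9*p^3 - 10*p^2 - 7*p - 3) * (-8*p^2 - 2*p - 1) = 72*p^5 + 98*p^4 + 85*p^3 + 48*p^2 + 13*p + 3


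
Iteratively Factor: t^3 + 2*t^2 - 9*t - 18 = (t + 3)*(t^2 - t - 6) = (t + 2)*(t + 3)*(t - 3)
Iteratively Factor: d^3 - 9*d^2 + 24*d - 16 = (d - 1)*(d^2 - 8*d + 16) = (d - 4)*(d - 1)*(d - 4)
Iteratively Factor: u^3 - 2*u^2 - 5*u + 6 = (u - 3)*(u^2 + u - 2) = (u - 3)*(u + 2)*(u - 1)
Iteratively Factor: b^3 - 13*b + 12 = (b + 4)*(b^2 - 4*b + 3) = (b - 3)*(b + 4)*(b - 1)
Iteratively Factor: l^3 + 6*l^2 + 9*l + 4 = (l + 1)*(l^2 + 5*l + 4) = (l + 1)^2*(l + 4)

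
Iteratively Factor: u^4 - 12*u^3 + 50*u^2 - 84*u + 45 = (u - 3)*(u^3 - 9*u^2 + 23*u - 15) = (u - 3)*(u - 1)*(u^2 - 8*u + 15) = (u - 3)^2*(u - 1)*(u - 5)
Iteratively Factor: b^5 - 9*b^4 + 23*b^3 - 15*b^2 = (b - 3)*(b^4 - 6*b^3 + 5*b^2) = b*(b - 3)*(b^3 - 6*b^2 + 5*b) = b^2*(b - 3)*(b^2 - 6*b + 5) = b^2*(b - 5)*(b - 3)*(b - 1)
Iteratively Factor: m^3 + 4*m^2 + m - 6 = (m - 1)*(m^2 + 5*m + 6) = (m - 1)*(m + 3)*(m + 2)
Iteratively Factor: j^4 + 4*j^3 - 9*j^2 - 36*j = (j + 3)*(j^3 + j^2 - 12*j) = (j - 3)*(j + 3)*(j^2 + 4*j) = (j - 3)*(j + 3)*(j + 4)*(j)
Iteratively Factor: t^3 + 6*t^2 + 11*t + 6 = (t + 2)*(t^2 + 4*t + 3) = (t + 1)*(t + 2)*(t + 3)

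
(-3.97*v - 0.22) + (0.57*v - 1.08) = -3.4*v - 1.3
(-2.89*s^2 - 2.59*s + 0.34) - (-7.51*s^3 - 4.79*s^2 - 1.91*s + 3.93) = 7.51*s^3 + 1.9*s^2 - 0.68*s - 3.59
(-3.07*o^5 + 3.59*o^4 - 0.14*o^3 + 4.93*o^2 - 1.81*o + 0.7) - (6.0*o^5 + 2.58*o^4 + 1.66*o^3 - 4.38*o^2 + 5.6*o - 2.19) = -9.07*o^5 + 1.01*o^4 - 1.8*o^3 + 9.31*o^2 - 7.41*o + 2.89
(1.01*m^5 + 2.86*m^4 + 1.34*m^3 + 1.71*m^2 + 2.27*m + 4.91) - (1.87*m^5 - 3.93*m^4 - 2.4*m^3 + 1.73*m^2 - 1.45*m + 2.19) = -0.86*m^5 + 6.79*m^4 + 3.74*m^3 - 0.02*m^2 + 3.72*m + 2.72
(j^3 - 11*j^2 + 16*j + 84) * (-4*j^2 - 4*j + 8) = -4*j^5 + 40*j^4 - 12*j^3 - 488*j^2 - 208*j + 672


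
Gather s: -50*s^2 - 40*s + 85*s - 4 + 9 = -50*s^2 + 45*s + 5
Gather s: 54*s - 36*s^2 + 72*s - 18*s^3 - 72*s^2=-18*s^3 - 108*s^2 + 126*s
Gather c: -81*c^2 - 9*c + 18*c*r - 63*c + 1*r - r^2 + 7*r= -81*c^2 + c*(18*r - 72) - r^2 + 8*r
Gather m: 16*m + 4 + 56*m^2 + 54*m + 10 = 56*m^2 + 70*m + 14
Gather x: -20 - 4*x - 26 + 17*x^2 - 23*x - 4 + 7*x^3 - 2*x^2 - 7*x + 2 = 7*x^3 + 15*x^2 - 34*x - 48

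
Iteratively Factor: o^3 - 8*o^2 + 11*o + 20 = (o + 1)*(o^2 - 9*o + 20) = (o - 4)*(o + 1)*(o - 5)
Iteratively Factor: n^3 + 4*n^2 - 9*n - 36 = (n + 3)*(n^2 + n - 12) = (n + 3)*(n + 4)*(n - 3)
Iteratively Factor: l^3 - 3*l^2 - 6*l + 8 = (l - 1)*(l^2 - 2*l - 8) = (l - 4)*(l - 1)*(l + 2)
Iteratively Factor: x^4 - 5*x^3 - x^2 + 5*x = (x - 1)*(x^3 - 4*x^2 - 5*x) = (x - 1)*(x + 1)*(x^2 - 5*x) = x*(x - 1)*(x + 1)*(x - 5)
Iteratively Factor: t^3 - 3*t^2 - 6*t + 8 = (t + 2)*(t^2 - 5*t + 4) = (t - 4)*(t + 2)*(t - 1)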